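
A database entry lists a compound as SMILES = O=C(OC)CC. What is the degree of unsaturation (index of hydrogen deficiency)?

Degree of unsaturation = (number of rings) + (number of π bonds).
Ring closures in the SMILES: 0.
π bonds: 1 double bond (each 1 DoU) → 1 DoU from unsaturation.
Total DoU = 0 + 1 = 1.

1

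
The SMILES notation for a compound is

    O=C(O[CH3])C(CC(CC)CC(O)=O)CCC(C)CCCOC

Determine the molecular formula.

C17H32O5

Walk through each heavy atom and fill implicit hydrogens from standard valence (C 4, N 3, O 2, S 2, halogen 1):
  atom 1: O, bond orders sum to 2 (valence 2) → 0 H
  atom 2: C, bond orders sum to 4 (valence 4) → 0 H
  atom 3: O, bond orders sum to 2 (valence 2) → 0 H
  atom 4: C with explicit H count 3
  atom 5: C, bond orders sum to 3 (valence 4) → 1 H
  atom 6: C, bond orders sum to 2 (valence 4) → 2 H
  atom 7: C, bond orders sum to 3 (valence 4) → 1 H
  atom 8: C, bond orders sum to 2 (valence 4) → 2 H
  atom 9: C, bond orders sum to 1 (valence 4) → 3 H
  atom 10: C, bond orders sum to 2 (valence 4) → 2 H
  atom 11: C, bond orders sum to 4 (valence 4) → 0 H
  atom 12: O, bond orders sum to 1 (valence 2) → 1 H
  atom 13: O, bond orders sum to 2 (valence 2) → 0 H
  atom 14: C, bond orders sum to 2 (valence 4) → 2 H
  atom 15: C, bond orders sum to 2 (valence 4) → 2 H
  atom 16: C, bond orders sum to 3 (valence 4) → 1 H
  atom 17: C, bond orders sum to 1 (valence 4) → 3 H
  atom 18: C, bond orders sum to 2 (valence 4) → 2 H
  atom 19: C, bond orders sum to 2 (valence 4) → 2 H
  atom 20: C, bond orders sum to 2 (valence 4) → 2 H
  atom 21: O, bond orders sum to 2 (valence 2) → 0 H
  atom 22: C, bond orders sum to 1 (valence 4) → 3 H
Totals → C:17, H:32, O:5.
In Hill order: C17H32O5.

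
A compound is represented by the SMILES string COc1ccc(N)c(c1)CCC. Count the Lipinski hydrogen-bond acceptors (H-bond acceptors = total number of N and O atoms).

N atoms: 1; O atoms: 1.
Lipinski HBA = 1 + 1 = 2.

2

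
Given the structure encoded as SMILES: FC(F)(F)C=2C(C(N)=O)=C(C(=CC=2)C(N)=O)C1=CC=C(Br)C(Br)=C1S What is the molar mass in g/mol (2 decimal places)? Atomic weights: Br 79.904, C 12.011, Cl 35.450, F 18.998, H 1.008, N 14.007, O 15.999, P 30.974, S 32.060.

498.11 g/mol

First, the molecular formula is C15H9Br2F3N2O2S (counting implicit H from valence).
  Br: 2 × 79.904 = 159.808
  C: 15 × 12.011 = 180.165
  F: 3 × 18.998 = 56.994
  H: 9 × 1.008 = 9.072
  N: 2 × 14.007 = 28.014
  O: 2 × 15.999 = 31.998
  S: 1 × 32.060 = 32.060
Sum: 2×79.904 + 15×12.011 + 3×18.998 + 9×1.008 + 2×14.007 + 2×15.999 + 1×32.060 = 498.111 → 498.11 g/mol.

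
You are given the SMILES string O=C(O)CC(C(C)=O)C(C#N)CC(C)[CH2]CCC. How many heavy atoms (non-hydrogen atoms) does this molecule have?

18

Every atom symbol written in the SMILES (organic subset) is one heavy atom; implicit H are not written.
Heavy atoms by element → C:14, N:1, O:3.
Total: 18.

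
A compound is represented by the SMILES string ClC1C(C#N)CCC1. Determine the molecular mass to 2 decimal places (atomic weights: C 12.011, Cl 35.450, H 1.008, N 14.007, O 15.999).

129.59 g/mol

First, the molecular formula is C6H8ClN (counting implicit H from valence).
  C: 6 × 12.011 = 72.066
  Cl: 1 × 35.450 = 35.450
  H: 8 × 1.008 = 8.064
  N: 1 × 14.007 = 14.007
Sum: 6×12.011 + 1×35.450 + 8×1.008 + 1×14.007 = 129.587 → 129.59 g/mol.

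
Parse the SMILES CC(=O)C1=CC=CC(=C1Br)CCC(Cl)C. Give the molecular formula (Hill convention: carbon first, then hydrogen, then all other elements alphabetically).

Walk through each heavy atom and fill implicit hydrogens from standard valence (C 4, N 3, O 2, S 2, halogen 1):
  atom 1: C, bond orders sum to 1 (valence 4) → 3 H
  atom 2: C, bond orders sum to 4 (valence 4) → 0 H
  atom 3: O, bond orders sum to 2 (valence 2) → 0 H
  atom 4: C, bond orders sum to 4 (valence 4) → 0 H
  atom 5: C, bond orders sum to 3 (valence 4) → 1 H
  atom 6: C, bond orders sum to 3 (valence 4) → 1 H
  atom 7: C, bond orders sum to 3 (valence 4) → 1 H
  atom 8: C, bond orders sum to 4 (valence 4) → 0 H
  atom 9: C, bond orders sum to 4 (valence 4) → 0 H
  atom 10: Br (halogen, monovalent) → 0 H
  atom 11: C, bond orders sum to 2 (valence 4) → 2 H
  atom 12: C, bond orders sum to 2 (valence 4) → 2 H
  atom 13: C, bond orders sum to 3 (valence 4) → 1 H
  atom 14: Cl (halogen, monovalent) → 0 H
  atom 15: C, bond orders sum to 1 (valence 4) → 3 H
Totals → C:12, H:14, Br:1, Cl:1, O:1.
In Hill order: C12H14BrClO.

C12H14BrClO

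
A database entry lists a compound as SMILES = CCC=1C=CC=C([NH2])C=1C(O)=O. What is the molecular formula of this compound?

C9H11NO2

Walk through each heavy atom and fill implicit hydrogens from standard valence (C 4, N 3, O 2, S 2, halogen 1):
  atom 1: C, bond orders sum to 1 (valence 4) → 3 H
  atom 2: C, bond orders sum to 2 (valence 4) → 2 H
  atom 3: C, bond orders sum to 4 (valence 4) → 0 H
  atom 4: C, bond orders sum to 3 (valence 4) → 1 H
  atom 5: C, bond orders sum to 3 (valence 4) → 1 H
  atom 6: C, bond orders sum to 3 (valence 4) → 1 H
  atom 7: C, bond orders sum to 4 (valence 4) → 0 H
  atom 8: N with explicit H count 2
  atom 9: C, bond orders sum to 4 (valence 4) → 0 H
  atom 10: C, bond orders sum to 4 (valence 4) → 0 H
  atom 11: O, bond orders sum to 1 (valence 2) → 1 H
  atom 12: O, bond orders sum to 2 (valence 2) → 0 H
Totals → C:9, H:11, N:1, O:2.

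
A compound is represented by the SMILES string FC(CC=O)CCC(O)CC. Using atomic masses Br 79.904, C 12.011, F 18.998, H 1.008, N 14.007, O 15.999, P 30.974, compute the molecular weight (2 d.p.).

162.20 g/mol

First, the molecular formula is C8H15FO2 (counting implicit H from valence).
  C: 8 × 12.011 = 96.088
  F: 1 × 18.998 = 18.998
  H: 15 × 1.008 = 15.120
  O: 2 × 15.999 = 31.998
Sum: 8×12.011 + 1×18.998 + 15×1.008 + 2×15.999 = 162.204 → 162.20 g/mol.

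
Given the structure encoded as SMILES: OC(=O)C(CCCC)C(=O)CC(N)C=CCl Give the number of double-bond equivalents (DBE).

3

Degree of unsaturation = (number of rings) + (number of π bonds).
Ring closures in the SMILES: 0.
π bonds: 3 double bonds (each 1 DoU) → 3 DoU from unsaturation.
Total DoU = 0 + 3 = 3.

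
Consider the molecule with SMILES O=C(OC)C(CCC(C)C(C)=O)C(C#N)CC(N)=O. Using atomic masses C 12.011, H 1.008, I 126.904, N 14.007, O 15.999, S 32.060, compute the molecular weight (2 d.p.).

268.31 g/mol

First, the molecular formula is C13H20N2O4 (counting implicit H from valence).
  C: 13 × 12.011 = 156.143
  H: 20 × 1.008 = 20.160
  N: 2 × 14.007 = 28.014
  O: 4 × 15.999 = 63.996
Sum: 13×12.011 + 20×1.008 + 2×14.007 + 4×15.999 = 268.313 → 268.31 g/mol.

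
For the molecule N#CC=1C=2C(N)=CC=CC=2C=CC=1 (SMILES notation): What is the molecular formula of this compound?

Walk through each heavy atom and fill implicit hydrogens from standard valence (C 4, N 3, O 2, S 2, halogen 1):
  atom 1: N, bond orders sum to 3 (valence 3) → 0 H
  atom 2: C, bond orders sum to 4 (valence 4) → 0 H
  atom 3: C, bond orders sum to 4 (valence 4) → 0 H
  atom 4: C, bond orders sum to 4 (valence 4) → 0 H
  atom 5: C, bond orders sum to 4 (valence 4) → 0 H
  atom 6: N, bond orders sum to 1 (valence 3) → 2 H
  atom 7: C, bond orders sum to 3 (valence 4) → 1 H
  atom 8: C, bond orders sum to 3 (valence 4) → 1 H
  atom 9: C, bond orders sum to 3 (valence 4) → 1 H
  atom 10: C, bond orders sum to 4 (valence 4) → 0 H
  atom 11: C, bond orders sum to 3 (valence 4) → 1 H
  atom 12: C, bond orders sum to 3 (valence 4) → 1 H
  atom 13: C, bond orders sum to 3 (valence 4) → 1 H
Totals → C:11, H:8, N:2.

C11H8N2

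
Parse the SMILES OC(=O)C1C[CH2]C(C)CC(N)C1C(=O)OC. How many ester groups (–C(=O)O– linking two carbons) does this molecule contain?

The ester motif appears at heavy-atom position 13 in the SMILES.
Other groups present: 1 carboxylic acid, 1 primary amine.
Ester count: 1.

1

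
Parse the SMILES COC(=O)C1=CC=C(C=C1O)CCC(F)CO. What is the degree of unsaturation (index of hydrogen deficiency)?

Degree of unsaturation = (number of rings) + (number of π bonds).
Ring closures in the SMILES: 1.
π bonds: 4 double bonds (each 1 DoU) → 4 DoU from unsaturation.
Total DoU = 1 + 4 = 5.

5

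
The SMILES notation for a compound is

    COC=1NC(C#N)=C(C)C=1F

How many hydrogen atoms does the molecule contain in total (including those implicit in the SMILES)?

Walk through each heavy atom and fill implicit hydrogens from standard valence (C 4, N 3, O 2, S 2, halogen 1):
  atom 1: C, bond orders sum to 1 (valence 4) → 3 H
  atom 2: O, bond orders sum to 2 (valence 2) → 0 H
  atom 3: C, bond orders sum to 4 (valence 4) → 0 H
  atom 4: N, bond orders sum to 2 (valence 3) → 1 H
  atom 5: C, bond orders sum to 4 (valence 4) → 0 H
  atom 6: C, bond orders sum to 4 (valence 4) → 0 H
  atom 7: N, bond orders sum to 3 (valence 3) → 0 H
  atom 8: C, bond orders sum to 4 (valence 4) → 0 H
  atom 9: C, bond orders sum to 1 (valence 4) → 3 H
  atom 10: C, bond orders sum to 4 (valence 4) → 0 H
  atom 11: F (halogen, monovalent) → 0 H
Total hydrogens: 7.

7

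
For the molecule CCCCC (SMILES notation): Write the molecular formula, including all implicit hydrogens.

C5H12

Walk through each heavy atom and fill implicit hydrogens from standard valence (C 4, N 3, O 2, S 2, halogen 1):
  atom 1: C, bond orders sum to 1 (valence 4) → 3 H
  atom 2: C, bond orders sum to 2 (valence 4) → 2 H
  atom 3: C, bond orders sum to 2 (valence 4) → 2 H
  atom 4: C, bond orders sum to 2 (valence 4) → 2 H
  atom 5: C, bond orders sum to 1 (valence 4) → 3 H
Totals → C:5, H:12.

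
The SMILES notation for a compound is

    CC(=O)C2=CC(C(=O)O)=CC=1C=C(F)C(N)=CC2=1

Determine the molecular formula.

C13H10FNO3

Walk through each heavy atom and fill implicit hydrogens from standard valence (C 4, N 3, O 2, S 2, halogen 1):
  atom 1: C, bond orders sum to 1 (valence 4) → 3 H
  atom 2: C, bond orders sum to 4 (valence 4) → 0 H
  atom 3: O, bond orders sum to 2 (valence 2) → 0 H
  atom 4: C, bond orders sum to 4 (valence 4) → 0 H
  atom 5: C, bond orders sum to 3 (valence 4) → 1 H
  atom 6: C, bond orders sum to 4 (valence 4) → 0 H
  atom 7: C, bond orders sum to 4 (valence 4) → 0 H
  atom 8: O, bond orders sum to 2 (valence 2) → 0 H
  atom 9: O, bond orders sum to 1 (valence 2) → 1 H
  atom 10: C, bond orders sum to 3 (valence 4) → 1 H
  atom 11: C, bond orders sum to 4 (valence 4) → 0 H
  atom 12: C, bond orders sum to 3 (valence 4) → 1 H
  atom 13: C, bond orders sum to 4 (valence 4) → 0 H
  atom 14: F (halogen, monovalent) → 0 H
  atom 15: C, bond orders sum to 4 (valence 4) → 0 H
  atom 16: N, bond orders sum to 1 (valence 3) → 2 H
  atom 17: C, bond orders sum to 3 (valence 4) → 1 H
  atom 18: C, bond orders sum to 4 (valence 4) → 0 H
Totals → C:13, H:10, F:1, N:1, O:3.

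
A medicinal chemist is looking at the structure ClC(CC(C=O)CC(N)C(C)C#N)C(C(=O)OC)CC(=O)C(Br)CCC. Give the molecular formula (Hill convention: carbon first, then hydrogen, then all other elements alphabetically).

C18H28BrClN2O4

Walk through each heavy atom and fill implicit hydrogens from standard valence (C 4, N 3, O 2, S 2, halogen 1):
  atom 1: Cl (halogen, monovalent) → 0 H
  atom 2: C, bond orders sum to 3 (valence 4) → 1 H
  atom 3: C, bond orders sum to 2 (valence 4) → 2 H
  atom 4: C, bond orders sum to 3 (valence 4) → 1 H
  atom 5: C, bond orders sum to 3 (valence 4) → 1 H
  atom 6: O, bond orders sum to 2 (valence 2) → 0 H
  atom 7: C, bond orders sum to 2 (valence 4) → 2 H
  atom 8: C, bond orders sum to 3 (valence 4) → 1 H
  atom 9: N, bond orders sum to 1 (valence 3) → 2 H
  atom 10: C, bond orders sum to 3 (valence 4) → 1 H
  atom 11: C, bond orders sum to 1 (valence 4) → 3 H
  atom 12: C, bond orders sum to 4 (valence 4) → 0 H
  atom 13: N, bond orders sum to 3 (valence 3) → 0 H
  atom 14: C, bond orders sum to 3 (valence 4) → 1 H
  atom 15: C, bond orders sum to 4 (valence 4) → 0 H
  atom 16: O, bond orders sum to 2 (valence 2) → 0 H
  atom 17: O, bond orders sum to 2 (valence 2) → 0 H
  atom 18: C, bond orders sum to 1 (valence 4) → 3 H
  atom 19: C, bond orders sum to 2 (valence 4) → 2 H
  atom 20: C, bond orders sum to 4 (valence 4) → 0 H
  atom 21: O, bond orders sum to 2 (valence 2) → 0 H
  atom 22: C, bond orders sum to 3 (valence 4) → 1 H
  atom 23: Br (halogen, monovalent) → 0 H
  atom 24: C, bond orders sum to 2 (valence 4) → 2 H
  atom 25: C, bond orders sum to 2 (valence 4) → 2 H
  atom 26: C, bond orders sum to 1 (valence 4) → 3 H
Totals → C:18, H:28, Br:1, Cl:1, N:2, O:4.
In Hill order: C18H28BrClN2O4.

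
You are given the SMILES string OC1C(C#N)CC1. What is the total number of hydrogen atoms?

Walk through each heavy atom and fill implicit hydrogens from standard valence (C 4, N 3, O 2, S 2, halogen 1):
  atom 1: O, bond orders sum to 1 (valence 2) → 1 H
  atom 2: C, bond orders sum to 3 (valence 4) → 1 H
  atom 3: C, bond orders sum to 3 (valence 4) → 1 H
  atom 4: C, bond orders sum to 4 (valence 4) → 0 H
  atom 5: N, bond orders sum to 3 (valence 3) → 0 H
  atom 6: C, bond orders sum to 2 (valence 4) → 2 H
  atom 7: C, bond orders sum to 2 (valence 4) → 2 H
Total hydrogens: 7.

7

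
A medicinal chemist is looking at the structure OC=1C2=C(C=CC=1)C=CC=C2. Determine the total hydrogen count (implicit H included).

Walk through each heavy atom and fill implicit hydrogens from standard valence (C 4, N 3, O 2, S 2, halogen 1):
  atom 1: O, bond orders sum to 1 (valence 2) → 1 H
  atom 2: C, bond orders sum to 4 (valence 4) → 0 H
  atom 3: C, bond orders sum to 4 (valence 4) → 0 H
  atom 4: C, bond orders sum to 4 (valence 4) → 0 H
  atom 5: C, bond orders sum to 3 (valence 4) → 1 H
  atom 6: C, bond orders sum to 3 (valence 4) → 1 H
  atom 7: C, bond orders sum to 3 (valence 4) → 1 H
  atom 8: C, bond orders sum to 3 (valence 4) → 1 H
  atom 9: C, bond orders sum to 3 (valence 4) → 1 H
  atom 10: C, bond orders sum to 3 (valence 4) → 1 H
  atom 11: C, bond orders sum to 3 (valence 4) → 1 H
Total hydrogens: 8.

8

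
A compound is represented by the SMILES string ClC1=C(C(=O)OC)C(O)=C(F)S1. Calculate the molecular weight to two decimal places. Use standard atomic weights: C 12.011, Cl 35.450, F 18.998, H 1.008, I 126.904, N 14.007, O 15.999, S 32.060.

First, the molecular formula is C6H4ClFO3S (counting implicit H from valence).
  C: 6 × 12.011 = 72.066
  Cl: 1 × 35.450 = 35.450
  F: 1 × 18.998 = 18.998
  H: 4 × 1.008 = 4.032
  O: 3 × 15.999 = 47.997
  S: 1 × 32.060 = 32.060
Sum: 6×12.011 + 1×35.450 + 1×18.998 + 4×1.008 + 3×15.999 + 1×32.060 = 210.603 → 210.60 g/mol.

210.60 g/mol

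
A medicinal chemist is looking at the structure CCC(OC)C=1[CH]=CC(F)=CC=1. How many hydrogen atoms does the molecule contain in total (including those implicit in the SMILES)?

Walk through each heavy atom and fill implicit hydrogens from standard valence (C 4, N 3, O 2, S 2, halogen 1):
  atom 1: C, bond orders sum to 1 (valence 4) → 3 H
  atom 2: C, bond orders sum to 2 (valence 4) → 2 H
  atom 3: C, bond orders sum to 3 (valence 4) → 1 H
  atom 4: O, bond orders sum to 2 (valence 2) → 0 H
  atom 5: C, bond orders sum to 1 (valence 4) → 3 H
  atom 6: C, bond orders sum to 4 (valence 4) → 0 H
  atom 7: C with explicit H count 1
  atom 8: C, bond orders sum to 3 (valence 4) → 1 H
  atom 9: C, bond orders sum to 4 (valence 4) → 0 H
  atom 10: F (halogen, monovalent) → 0 H
  atom 11: C, bond orders sum to 3 (valence 4) → 1 H
  atom 12: C, bond orders sum to 3 (valence 4) → 1 H
Total hydrogens: 13.

13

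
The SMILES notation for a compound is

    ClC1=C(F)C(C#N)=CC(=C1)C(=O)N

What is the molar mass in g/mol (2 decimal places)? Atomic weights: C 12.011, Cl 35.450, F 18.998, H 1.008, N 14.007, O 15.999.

First, the molecular formula is C8H4ClFN2O (counting implicit H from valence).
  C: 8 × 12.011 = 96.088
  Cl: 1 × 35.450 = 35.450
  F: 1 × 18.998 = 18.998
  H: 4 × 1.008 = 4.032
  N: 2 × 14.007 = 28.014
  O: 1 × 15.999 = 15.999
Sum: 8×12.011 + 1×35.450 + 1×18.998 + 4×1.008 + 2×14.007 + 1×15.999 = 198.581 → 198.58 g/mol.

198.58 g/mol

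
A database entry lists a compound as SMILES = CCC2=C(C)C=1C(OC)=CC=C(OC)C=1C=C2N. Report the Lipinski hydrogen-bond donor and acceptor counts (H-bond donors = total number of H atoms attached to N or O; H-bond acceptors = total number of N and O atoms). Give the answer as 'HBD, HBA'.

Donors: find every N or O and count the H atoms it carries.
  atom 8 (O): bond orders sum to 2 → 0 H
  atom 13 (O): bond orders sum to 2 → 0 H
  atom 18 (N): bond orders sum to 1 → 2 H
Lipinski HBD = 2.
Acceptors: N atoms = 1, O atoms = 2 → HBA = 3.

2, 3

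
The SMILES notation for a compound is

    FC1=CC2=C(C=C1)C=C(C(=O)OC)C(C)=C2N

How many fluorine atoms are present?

1

Scan the SMILES for F atoms (remember two-letter symbols like Cl and Br are single atoms).
Fluorine count: 1.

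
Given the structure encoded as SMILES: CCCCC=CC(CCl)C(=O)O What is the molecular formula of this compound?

C9H15ClO2

Walk through each heavy atom and fill implicit hydrogens from standard valence (C 4, N 3, O 2, S 2, halogen 1):
  atom 1: C, bond orders sum to 1 (valence 4) → 3 H
  atom 2: C, bond orders sum to 2 (valence 4) → 2 H
  atom 3: C, bond orders sum to 2 (valence 4) → 2 H
  atom 4: C, bond orders sum to 2 (valence 4) → 2 H
  atom 5: C, bond orders sum to 3 (valence 4) → 1 H
  atom 6: C, bond orders sum to 3 (valence 4) → 1 H
  atom 7: C, bond orders sum to 3 (valence 4) → 1 H
  atom 8: C, bond orders sum to 2 (valence 4) → 2 H
  atom 9: Cl (halogen, monovalent) → 0 H
  atom 10: C, bond orders sum to 4 (valence 4) → 0 H
  atom 11: O, bond orders sum to 2 (valence 2) → 0 H
  atom 12: O, bond orders sum to 1 (valence 2) → 1 H
Totals → C:9, H:15, Cl:1, O:2.
In Hill order: C9H15ClO2.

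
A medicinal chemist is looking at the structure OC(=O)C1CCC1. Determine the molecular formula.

Walk through each heavy atom and fill implicit hydrogens from standard valence (C 4, N 3, O 2, S 2, halogen 1):
  atom 1: O, bond orders sum to 1 (valence 2) → 1 H
  atom 2: C, bond orders sum to 4 (valence 4) → 0 H
  atom 3: O, bond orders sum to 2 (valence 2) → 0 H
  atom 4: C, bond orders sum to 3 (valence 4) → 1 H
  atom 5: C, bond orders sum to 2 (valence 4) → 2 H
  atom 6: C, bond orders sum to 2 (valence 4) → 2 H
  atom 7: C, bond orders sum to 2 (valence 4) → 2 H
Totals → C:5, H:8, O:2.

C5H8O2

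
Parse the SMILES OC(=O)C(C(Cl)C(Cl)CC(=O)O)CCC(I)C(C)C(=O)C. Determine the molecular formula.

Walk through each heavy atom and fill implicit hydrogens from standard valence (C 4, N 3, O 2, S 2, halogen 1):
  atom 1: O, bond orders sum to 1 (valence 2) → 1 H
  atom 2: C, bond orders sum to 4 (valence 4) → 0 H
  atom 3: O, bond orders sum to 2 (valence 2) → 0 H
  atom 4: C, bond orders sum to 3 (valence 4) → 1 H
  atom 5: C, bond orders sum to 3 (valence 4) → 1 H
  atom 6: Cl (halogen, monovalent) → 0 H
  atom 7: C, bond orders sum to 3 (valence 4) → 1 H
  atom 8: Cl (halogen, monovalent) → 0 H
  atom 9: C, bond orders sum to 2 (valence 4) → 2 H
  atom 10: C, bond orders sum to 4 (valence 4) → 0 H
  atom 11: O, bond orders sum to 2 (valence 2) → 0 H
  atom 12: O, bond orders sum to 1 (valence 2) → 1 H
  atom 13: C, bond orders sum to 2 (valence 4) → 2 H
  atom 14: C, bond orders sum to 2 (valence 4) → 2 H
  atom 15: C, bond orders sum to 3 (valence 4) → 1 H
  atom 16: I (halogen, monovalent) → 0 H
  atom 17: C, bond orders sum to 3 (valence 4) → 1 H
  atom 18: C, bond orders sum to 1 (valence 4) → 3 H
  atom 19: C, bond orders sum to 4 (valence 4) → 0 H
  atom 20: O, bond orders sum to 2 (valence 2) → 0 H
  atom 21: C, bond orders sum to 1 (valence 4) → 3 H
Totals → C:13, H:19, Cl:2, I:1, O:5.
In Hill order: C13H19Cl2IO5.

C13H19Cl2IO5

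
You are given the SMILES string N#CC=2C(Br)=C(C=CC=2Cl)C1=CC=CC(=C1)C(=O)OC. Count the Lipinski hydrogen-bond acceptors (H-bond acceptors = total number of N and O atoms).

N atoms: 1; O atoms: 2.
Lipinski HBA = 1 + 2 = 3.

3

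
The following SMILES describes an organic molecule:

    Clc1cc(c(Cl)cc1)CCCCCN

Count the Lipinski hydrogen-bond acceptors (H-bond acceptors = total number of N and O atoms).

1

N atoms: 1; O atoms: 0.
Lipinski HBA = 1 + 0 = 1.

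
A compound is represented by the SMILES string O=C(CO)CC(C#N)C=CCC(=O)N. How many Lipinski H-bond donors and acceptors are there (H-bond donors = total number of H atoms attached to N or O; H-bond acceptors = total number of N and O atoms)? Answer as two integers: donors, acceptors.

Donors: find every N or O and count the H atoms it carries.
  atom 1 (O): bond orders sum to 2 → 0 H
  atom 4 (O): bond orders sum to 1 → 1 H
  atom 8 (N): bond orders sum to 3 → 0 H
  atom 13 (O): bond orders sum to 2 → 0 H
  atom 14 (N): bond orders sum to 1 → 2 H
Lipinski HBD = 3.
Acceptors: N atoms = 2, O atoms = 3 → HBA = 5.

3, 5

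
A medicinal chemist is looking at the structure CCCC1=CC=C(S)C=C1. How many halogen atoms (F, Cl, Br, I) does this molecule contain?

Scan the SMILES for the halogen motif — none present.
Groups that are present: 1 thiol.

0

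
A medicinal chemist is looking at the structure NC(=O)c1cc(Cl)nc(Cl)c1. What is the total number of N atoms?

Scan the SMILES for N atoms (remember two-letter symbols like Cl and Br are single atoms).
Nitrogen count: 2.

2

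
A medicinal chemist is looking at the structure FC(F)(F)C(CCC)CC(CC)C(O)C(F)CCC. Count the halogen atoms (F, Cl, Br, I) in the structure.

4

Halogen atoms appear at heavy-atom positions 1, 3, 4, 16 (4×F).
Other groups present: 1 hydroxyl.
Halogen count: 4.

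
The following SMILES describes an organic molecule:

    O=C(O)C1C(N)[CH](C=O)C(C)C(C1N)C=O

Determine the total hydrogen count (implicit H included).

Walk through each heavy atom and fill implicit hydrogens from standard valence (C 4, N 3, O 2, S 2, halogen 1):
  atom 1: O, bond orders sum to 2 (valence 2) → 0 H
  atom 2: C, bond orders sum to 4 (valence 4) → 0 H
  atom 3: O, bond orders sum to 1 (valence 2) → 1 H
  atom 4: C, bond orders sum to 3 (valence 4) → 1 H
  atom 5: C, bond orders sum to 3 (valence 4) → 1 H
  atom 6: N, bond orders sum to 1 (valence 3) → 2 H
  atom 7: C with explicit H count 1
  atom 8: C, bond orders sum to 3 (valence 4) → 1 H
  atom 9: O, bond orders sum to 2 (valence 2) → 0 H
  atom 10: C, bond orders sum to 3 (valence 4) → 1 H
  atom 11: C, bond orders sum to 1 (valence 4) → 3 H
  atom 12: C, bond orders sum to 3 (valence 4) → 1 H
  atom 13: C, bond orders sum to 3 (valence 4) → 1 H
  atom 14: N, bond orders sum to 1 (valence 3) → 2 H
  atom 15: C, bond orders sum to 3 (valence 4) → 1 H
  atom 16: O, bond orders sum to 2 (valence 2) → 0 H
Total hydrogens: 16.

16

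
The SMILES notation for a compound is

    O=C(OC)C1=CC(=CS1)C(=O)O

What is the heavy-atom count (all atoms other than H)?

Every atom symbol written in the SMILES (organic subset) is one heavy atom; implicit H are not written.
Heavy atoms by element → C:7, O:4, S:1.
Total: 12.

12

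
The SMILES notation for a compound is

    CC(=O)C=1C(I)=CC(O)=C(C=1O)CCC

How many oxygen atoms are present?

3

Scan the SMILES for O atoms (remember two-letter symbols like Cl and Br are single atoms).
Oxygen count: 3.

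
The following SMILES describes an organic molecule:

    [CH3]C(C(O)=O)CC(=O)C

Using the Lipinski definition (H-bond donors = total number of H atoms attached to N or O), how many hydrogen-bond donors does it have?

1

Donors: find every N or O and count the H atoms it carries.
  atom 4 (O): bond orders sum to 1 → 1 H
  atom 5 (O): bond orders sum to 2 → 0 H
  atom 8 (O): bond orders sum to 2 → 0 H
Lipinski HBD = 1.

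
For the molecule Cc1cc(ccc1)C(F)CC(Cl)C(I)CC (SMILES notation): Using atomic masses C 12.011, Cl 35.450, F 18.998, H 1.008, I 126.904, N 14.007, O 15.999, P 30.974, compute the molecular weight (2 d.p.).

354.63 g/mol

First, the molecular formula is C13H17ClFI (counting implicit H from valence).
  C: 13 × 12.011 = 156.143
  Cl: 1 × 35.450 = 35.450
  F: 1 × 18.998 = 18.998
  H: 17 × 1.008 = 17.136
  I: 1 × 126.904 = 126.904
Sum: 13×12.011 + 1×35.450 + 1×18.998 + 17×1.008 + 1×126.904 = 354.631 → 354.63 g/mol.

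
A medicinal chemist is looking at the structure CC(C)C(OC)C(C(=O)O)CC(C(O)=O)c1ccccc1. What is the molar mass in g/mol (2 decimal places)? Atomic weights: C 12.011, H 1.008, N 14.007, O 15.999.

294.35 g/mol

First, the molecular formula is C16H22O5 (counting implicit H from valence).
  C: 16 × 12.011 = 192.176
  H: 22 × 1.008 = 22.176
  O: 5 × 15.999 = 79.995
Sum: 16×12.011 + 22×1.008 + 5×15.999 = 294.347 → 294.35 g/mol.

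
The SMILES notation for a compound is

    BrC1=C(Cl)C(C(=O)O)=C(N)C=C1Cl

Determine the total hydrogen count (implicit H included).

4

Walk through each heavy atom and fill implicit hydrogens from standard valence (C 4, N 3, O 2, S 2, halogen 1):
  atom 1: Br (halogen, monovalent) → 0 H
  atom 2: C, bond orders sum to 4 (valence 4) → 0 H
  atom 3: C, bond orders sum to 4 (valence 4) → 0 H
  atom 4: Cl (halogen, monovalent) → 0 H
  atom 5: C, bond orders sum to 4 (valence 4) → 0 H
  atom 6: C, bond orders sum to 4 (valence 4) → 0 H
  atom 7: O, bond orders sum to 2 (valence 2) → 0 H
  atom 8: O, bond orders sum to 1 (valence 2) → 1 H
  atom 9: C, bond orders sum to 4 (valence 4) → 0 H
  atom 10: N, bond orders sum to 1 (valence 3) → 2 H
  atom 11: C, bond orders sum to 3 (valence 4) → 1 H
  atom 12: C, bond orders sum to 4 (valence 4) → 0 H
  atom 13: Cl (halogen, monovalent) → 0 H
Total hydrogens: 4.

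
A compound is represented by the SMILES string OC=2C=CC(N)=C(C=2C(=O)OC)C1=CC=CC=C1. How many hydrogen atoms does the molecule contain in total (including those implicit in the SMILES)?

Walk through each heavy atom and fill implicit hydrogens from standard valence (C 4, N 3, O 2, S 2, halogen 1):
  atom 1: O, bond orders sum to 1 (valence 2) → 1 H
  atom 2: C, bond orders sum to 4 (valence 4) → 0 H
  atom 3: C, bond orders sum to 3 (valence 4) → 1 H
  atom 4: C, bond orders sum to 3 (valence 4) → 1 H
  atom 5: C, bond orders sum to 4 (valence 4) → 0 H
  atom 6: N, bond orders sum to 1 (valence 3) → 2 H
  atom 7: C, bond orders sum to 4 (valence 4) → 0 H
  atom 8: C, bond orders sum to 4 (valence 4) → 0 H
  atom 9: C, bond orders sum to 4 (valence 4) → 0 H
  atom 10: O, bond orders sum to 2 (valence 2) → 0 H
  atom 11: O, bond orders sum to 2 (valence 2) → 0 H
  atom 12: C, bond orders sum to 1 (valence 4) → 3 H
  atom 13: C, bond orders sum to 4 (valence 4) → 0 H
  atom 14: C, bond orders sum to 3 (valence 4) → 1 H
  atom 15: C, bond orders sum to 3 (valence 4) → 1 H
  atom 16: C, bond orders sum to 3 (valence 4) → 1 H
  atom 17: C, bond orders sum to 3 (valence 4) → 1 H
  atom 18: C, bond orders sum to 3 (valence 4) → 1 H
Total hydrogens: 13.

13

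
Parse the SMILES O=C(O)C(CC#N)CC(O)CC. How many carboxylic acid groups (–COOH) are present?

The carboxylic acid motif appears at heavy-atom position 2 in the SMILES.
Other groups present: 1 hydroxyl, 1 nitrile.
Carboxylic acid count: 1.

1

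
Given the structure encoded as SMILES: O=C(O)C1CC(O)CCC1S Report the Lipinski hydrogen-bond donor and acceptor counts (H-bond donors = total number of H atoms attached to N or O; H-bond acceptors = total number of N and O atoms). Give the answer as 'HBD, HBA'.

2, 3

Donors: find every N or O and count the H atoms it carries.
  atom 1 (O): bond orders sum to 2 → 0 H
  atom 3 (O): bond orders sum to 1 → 1 H
  atom 7 (O): bond orders sum to 1 → 1 H
Lipinski HBD = 2.
Acceptors: N atoms = 0, O atoms = 3 → HBA = 3.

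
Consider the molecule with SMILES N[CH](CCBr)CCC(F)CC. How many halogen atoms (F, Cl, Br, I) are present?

Halogen atoms appear at heavy-atom positions 5, 9 (1×Br, 1×F).
Other groups present: 1 primary amine.
Halogen count: 2.

2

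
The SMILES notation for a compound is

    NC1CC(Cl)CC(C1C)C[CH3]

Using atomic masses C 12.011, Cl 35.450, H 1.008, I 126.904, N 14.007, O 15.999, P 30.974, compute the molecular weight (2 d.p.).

First, the molecular formula is C9H18ClN (counting implicit H from valence).
  C: 9 × 12.011 = 108.099
  Cl: 1 × 35.450 = 35.450
  H: 18 × 1.008 = 18.144
  N: 1 × 14.007 = 14.007
Sum: 9×12.011 + 1×35.450 + 18×1.008 + 1×14.007 = 175.700 → 175.70 g/mol.

175.70 g/mol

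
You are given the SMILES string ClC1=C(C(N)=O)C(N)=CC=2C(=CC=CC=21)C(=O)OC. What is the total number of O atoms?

3

Scan the SMILES for O atoms (remember two-letter symbols like Cl and Br are single atoms).
Oxygen count: 3.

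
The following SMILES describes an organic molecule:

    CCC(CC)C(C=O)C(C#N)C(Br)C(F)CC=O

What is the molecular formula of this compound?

Walk through each heavy atom and fill implicit hydrogens from standard valence (C 4, N 3, O 2, S 2, halogen 1):
  atom 1: C, bond orders sum to 1 (valence 4) → 3 H
  atom 2: C, bond orders sum to 2 (valence 4) → 2 H
  atom 3: C, bond orders sum to 3 (valence 4) → 1 H
  atom 4: C, bond orders sum to 2 (valence 4) → 2 H
  atom 5: C, bond orders sum to 1 (valence 4) → 3 H
  atom 6: C, bond orders sum to 3 (valence 4) → 1 H
  atom 7: C, bond orders sum to 3 (valence 4) → 1 H
  atom 8: O, bond orders sum to 2 (valence 2) → 0 H
  atom 9: C, bond orders sum to 3 (valence 4) → 1 H
  atom 10: C, bond orders sum to 4 (valence 4) → 0 H
  atom 11: N, bond orders sum to 3 (valence 3) → 0 H
  atom 12: C, bond orders sum to 3 (valence 4) → 1 H
  atom 13: Br (halogen, monovalent) → 0 H
  atom 14: C, bond orders sum to 3 (valence 4) → 1 H
  atom 15: F (halogen, monovalent) → 0 H
  atom 16: C, bond orders sum to 2 (valence 4) → 2 H
  atom 17: C, bond orders sum to 3 (valence 4) → 1 H
  atom 18: O, bond orders sum to 2 (valence 2) → 0 H
Totals → C:13, H:19, Br:1, F:1, N:1, O:2.
In Hill order: C13H19BrFNO2.

C13H19BrFNO2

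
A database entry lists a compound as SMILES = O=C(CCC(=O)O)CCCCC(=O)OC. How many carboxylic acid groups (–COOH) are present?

The carboxylic acid motif appears at heavy-atom position 5 in the SMILES.
Other groups present: 1 ester, 1 ketone.
Carboxylic acid count: 1.

1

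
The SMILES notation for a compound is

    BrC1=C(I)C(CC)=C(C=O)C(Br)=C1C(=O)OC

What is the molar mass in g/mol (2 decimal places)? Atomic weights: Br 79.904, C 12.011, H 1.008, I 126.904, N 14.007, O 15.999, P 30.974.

First, the molecular formula is C11H9Br2IO3 (counting implicit H from valence).
  Br: 2 × 79.904 = 159.808
  C: 11 × 12.011 = 132.121
  H: 9 × 1.008 = 9.072
  I: 1 × 126.904 = 126.904
  O: 3 × 15.999 = 47.997
Sum: 2×79.904 + 11×12.011 + 9×1.008 + 1×126.904 + 3×15.999 = 475.902 → 475.90 g/mol.

475.90 g/mol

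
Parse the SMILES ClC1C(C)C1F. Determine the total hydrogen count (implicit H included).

Walk through each heavy atom and fill implicit hydrogens from standard valence (C 4, N 3, O 2, S 2, halogen 1):
  atom 1: Cl (halogen, monovalent) → 0 H
  atom 2: C, bond orders sum to 3 (valence 4) → 1 H
  atom 3: C, bond orders sum to 3 (valence 4) → 1 H
  atom 4: C, bond orders sum to 1 (valence 4) → 3 H
  atom 5: C, bond orders sum to 3 (valence 4) → 1 H
  atom 6: F (halogen, monovalent) → 0 H
Total hydrogens: 6.

6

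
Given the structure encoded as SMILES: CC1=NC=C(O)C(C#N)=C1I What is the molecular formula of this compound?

C7H5IN2O

Walk through each heavy atom and fill implicit hydrogens from standard valence (C 4, N 3, O 2, S 2, halogen 1):
  atom 1: C, bond orders sum to 1 (valence 4) → 3 H
  atom 2: C, bond orders sum to 4 (valence 4) → 0 H
  atom 3: N, bond orders sum to 3 (valence 3) → 0 H
  atom 4: C, bond orders sum to 3 (valence 4) → 1 H
  atom 5: C, bond orders sum to 4 (valence 4) → 0 H
  atom 6: O, bond orders sum to 1 (valence 2) → 1 H
  atom 7: C, bond orders sum to 4 (valence 4) → 0 H
  atom 8: C, bond orders sum to 4 (valence 4) → 0 H
  atom 9: N, bond orders sum to 3 (valence 3) → 0 H
  atom 10: C, bond orders sum to 4 (valence 4) → 0 H
  atom 11: I (halogen, monovalent) → 0 H
Totals → C:7, H:5, I:1, N:2, O:1.
In Hill order: C7H5IN2O.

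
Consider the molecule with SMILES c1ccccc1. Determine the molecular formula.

C6H6

Walk through each heavy atom and fill implicit hydrogens from standard valence (C 4, N 3, O 2, S 2, halogen 1); for lowercase aromatic atoms, an aromatic c carries 1 H when it has two neighbours and 0 H with three, and aromatic n carries 0 H:
  atom 1: aromatic c, 2 neighbours → 1 H
  atom 2: aromatic c, 2 neighbours → 1 H
  atom 3: aromatic c, 2 neighbours → 1 H
  atom 4: aromatic c, 2 neighbours → 1 H
  atom 5: aromatic c, 2 neighbours → 1 H
  atom 6: aromatic c, 2 neighbours → 1 H
Totals → C:6, H:6.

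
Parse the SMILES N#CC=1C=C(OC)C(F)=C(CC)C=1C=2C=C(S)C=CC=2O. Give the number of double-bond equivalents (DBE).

Degree of unsaturation = (number of rings) + (number of π bonds).
Ring closures in the SMILES: 2.
π bonds: 6 double bonds (each 1 DoU), 1 triple bond (each 2 DoU) → 8 DoU from unsaturation.
Total DoU = 2 + 8 = 10.

10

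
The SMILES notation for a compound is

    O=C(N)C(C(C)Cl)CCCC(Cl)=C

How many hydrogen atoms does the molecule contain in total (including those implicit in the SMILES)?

15

Walk through each heavy atom and fill implicit hydrogens from standard valence (C 4, N 3, O 2, S 2, halogen 1):
  atom 1: O, bond orders sum to 2 (valence 2) → 0 H
  atom 2: C, bond orders sum to 4 (valence 4) → 0 H
  atom 3: N, bond orders sum to 1 (valence 3) → 2 H
  atom 4: C, bond orders sum to 3 (valence 4) → 1 H
  atom 5: C, bond orders sum to 3 (valence 4) → 1 H
  atom 6: C, bond orders sum to 1 (valence 4) → 3 H
  atom 7: Cl (halogen, monovalent) → 0 H
  atom 8: C, bond orders sum to 2 (valence 4) → 2 H
  atom 9: C, bond orders sum to 2 (valence 4) → 2 H
  atom 10: C, bond orders sum to 2 (valence 4) → 2 H
  atom 11: C, bond orders sum to 4 (valence 4) → 0 H
  atom 12: Cl (halogen, monovalent) → 0 H
  atom 13: C, bond orders sum to 2 (valence 4) → 2 H
Total hydrogens: 15.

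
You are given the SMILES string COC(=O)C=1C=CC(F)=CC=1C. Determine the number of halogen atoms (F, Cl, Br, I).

Halogen atoms appear at heavy-atom position 9 (1×F).
Other groups present: 1 ester.
Halogen count: 1.

1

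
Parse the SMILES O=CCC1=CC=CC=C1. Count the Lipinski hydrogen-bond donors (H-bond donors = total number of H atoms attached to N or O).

Donors: find every N or O and count the H atoms it carries.
  atom 1 (O): bond orders sum to 2 → 0 H
Lipinski HBD = 0.

0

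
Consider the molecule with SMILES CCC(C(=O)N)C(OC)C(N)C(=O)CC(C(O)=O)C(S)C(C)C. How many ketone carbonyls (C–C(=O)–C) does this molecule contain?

1

The ketone motif appears at heavy-atom position 12 in the SMILES.
Other groups present: 1 amide, 1 carboxylic acid, 1 ether, 1 primary amine, 1 thiol.
Ketone count: 1.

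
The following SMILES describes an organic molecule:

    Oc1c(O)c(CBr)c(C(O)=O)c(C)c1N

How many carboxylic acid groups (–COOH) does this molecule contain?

The carboxylic acid motif appears at heavy-atom position 9 in the SMILES.
Other groups present: 2 hydroxyl, 1 primary amine.
Carboxylic acid count: 1.

1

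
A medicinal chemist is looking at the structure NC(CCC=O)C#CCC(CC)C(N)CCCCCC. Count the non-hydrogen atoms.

20

Every atom symbol written in the SMILES (organic subset) is one heavy atom; implicit H are not written.
Heavy atoms by element → C:17, N:2, O:1.
Total: 20.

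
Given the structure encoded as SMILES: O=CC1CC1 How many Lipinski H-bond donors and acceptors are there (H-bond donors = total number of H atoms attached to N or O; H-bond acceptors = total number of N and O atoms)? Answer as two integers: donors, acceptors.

Donors: find every N or O and count the H atoms it carries.
  atom 1 (O): bond orders sum to 2 → 0 H
Lipinski HBD = 0.
Acceptors: N atoms = 0, O atoms = 1 → HBA = 1.

0, 1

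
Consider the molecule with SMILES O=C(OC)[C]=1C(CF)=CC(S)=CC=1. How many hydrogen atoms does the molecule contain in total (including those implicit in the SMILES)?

9

Walk through each heavy atom and fill implicit hydrogens from standard valence (C 4, N 3, O 2, S 2, halogen 1):
  atom 1: O, bond orders sum to 2 (valence 2) → 0 H
  atom 2: C, bond orders sum to 4 (valence 4) → 0 H
  atom 3: O, bond orders sum to 2 (valence 2) → 0 H
  atom 4: C, bond orders sum to 1 (valence 4) → 3 H
  atom 5: C with explicit H count 0
  atom 6: C, bond orders sum to 4 (valence 4) → 0 H
  atom 7: C, bond orders sum to 2 (valence 4) → 2 H
  atom 8: F (halogen, monovalent) → 0 H
  atom 9: C, bond orders sum to 3 (valence 4) → 1 H
  atom 10: C, bond orders sum to 4 (valence 4) → 0 H
  atom 11: S, bond orders sum to 1 (valence 2) → 1 H
  atom 12: C, bond orders sum to 3 (valence 4) → 1 H
  atom 13: C, bond orders sum to 3 (valence 4) → 1 H
Total hydrogens: 9.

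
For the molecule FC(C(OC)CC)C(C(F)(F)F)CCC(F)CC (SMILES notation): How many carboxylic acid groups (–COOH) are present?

Scan the SMILES for the carboxylic acid motif — none present.
Groups that are present: 1 ether.

0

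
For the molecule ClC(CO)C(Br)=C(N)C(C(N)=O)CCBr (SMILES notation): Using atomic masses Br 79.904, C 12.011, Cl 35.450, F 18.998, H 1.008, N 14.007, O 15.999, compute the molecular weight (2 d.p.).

First, the molecular formula is C8H13Br2ClN2O2 (counting implicit H from valence).
  Br: 2 × 79.904 = 159.808
  C: 8 × 12.011 = 96.088
  Cl: 1 × 35.450 = 35.450
  H: 13 × 1.008 = 13.104
  N: 2 × 14.007 = 28.014
  O: 2 × 15.999 = 31.998
Sum: 2×79.904 + 8×12.011 + 1×35.450 + 13×1.008 + 2×14.007 + 2×15.999 = 364.462 → 364.46 g/mol.

364.46 g/mol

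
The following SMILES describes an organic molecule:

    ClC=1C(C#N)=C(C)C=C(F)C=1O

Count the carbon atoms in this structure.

8

Count every carbon token in the SMILES (each C, including those in ring-closure positions and inside branches).
Carbon count: 8.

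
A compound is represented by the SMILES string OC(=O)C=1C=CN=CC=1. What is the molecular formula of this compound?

C6H5NO2

Walk through each heavy atom and fill implicit hydrogens from standard valence (C 4, N 3, O 2, S 2, halogen 1):
  atom 1: O, bond orders sum to 1 (valence 2) → 1 H
  atom 2: C, bond orders sum to 4 (valence 4) → 0 H
  atom 3: O, bond orders sum to 2 (valence 2) → 0 H
  atom 4: C, bond orders sum to 4 (valence 4) → 0 H
  atom 5: C, bond orders sum to 3 (valence 4) → 1 H
  atom 6: C, bond orders sum to 3 (valence 4) → 1 H
  atom 7: N, bond orders sum to 3 (valence 3) → 0 H
  atom 8: C, bond orders sum to 3 (valence 4) → 1 H
  atom 9: C, bond orders sum to 3 (valence 4) → 1 H
Totals → C:6, H:5, N:1, O:2.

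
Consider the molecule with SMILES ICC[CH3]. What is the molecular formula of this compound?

C3H7I

Walk through each heavy atom and fill implicit hydrogens from standard valence (C 4, N 3, O 2, S 2, halogen 1):
  atom 1: I (halogen, monovalent) → 0 H
  atom 2: C, bond orders sum to 2 (valence 4) → 2 H
  atom 3: C, bond orders sum to 2 (valence 4) → 2 H
  atom 4: C with explicit H count 3
Totals → C:3, H:7, I:1.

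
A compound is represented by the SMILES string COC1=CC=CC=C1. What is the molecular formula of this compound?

Walk through each heavy atom and fill implicit hydrogens from standard valence (C 4, N 3, O 2, S 2, halogen 1):
  atom 1: C, bond orders sum to 1 (valence 4) → 3 H
  atom 2: O, bond orders sum to 2 (valence 2) → 0 H
  atom 3: C, bond orders sum to 4 (valence 4) → 0 H
  atom 4: C, bond orders sum to 3 (valence 4) → 1 H
  atom 5: C, bond orders sum to 3 (valence 4) → 1 H
  atom 6: C, bond orders sum to 3 (valence 4) → 1 H
  atom 7: C, bond orders sum to 3 (valence 4) → 1 H
  atom 8: C, bond orders sum to 3 (valence 4) → 1 H
Totals → C:7, H:8, O:1.

C7H8O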